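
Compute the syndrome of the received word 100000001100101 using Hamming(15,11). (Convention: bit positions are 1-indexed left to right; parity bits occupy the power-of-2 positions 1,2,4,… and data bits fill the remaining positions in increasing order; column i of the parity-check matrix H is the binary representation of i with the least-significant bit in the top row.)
Syndrome s = H · r^T (mod 2), r = 100000001100101:
  s[0] = (101010101010101)·(100000001100101) mod 2 = 1+0+0+0+0+0+0+0+1+0+0+0+1+0+1 mod 2 = 0
  s[1] = (011001100110011)·(100000001100101) mod 2 = 0+0+0+0+0+0+0+0+0+1+0+0+0+0+1 mod 2 = 0
  s[2] = (000111100001111)·(100000001100101) mod 2 = 0+0+0+0+0+0+0+0+0+0+0+0+1+0+1 mod 2 = 0
  s[3] = (000000011111111)·(100000001100101) mod 2 = 0+0+0+0+0+0+0+0+1+1+0+0+1+0+1 mod 2 = 0
Syndrome = 0000
s = 0: no error detected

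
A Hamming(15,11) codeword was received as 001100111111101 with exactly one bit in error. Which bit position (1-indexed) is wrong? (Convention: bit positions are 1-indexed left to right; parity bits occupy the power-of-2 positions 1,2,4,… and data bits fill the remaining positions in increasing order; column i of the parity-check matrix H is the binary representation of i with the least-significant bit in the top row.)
Syndrome s = H · r^T (mod 2), r = 001100111111101:
  s[0] = (101010101010101)·(001100111111101) mod 2 = 0+0+1+0+0+0+1+0+1+0+1+0+1+0+1 mod 2 = 0
  s[1] = (011001100110011)·(001100111111101) mod 2 = 0+0+1+0+0+0+1+0+0+1+1+0+0+0+1 mod 2 = 1
  s[2] = (000111100001111)·(001100111111101) mod 2 = 0+0+0+1+0+0+1+0+0+0+0+1+1+0+1 mod 2 = 1
  s[3] = (000000011111111)·(001100111111101) mod 2 = 0+0+0+0+0+0+0+1+1+1+1+1+1+0+1 mod 2 = 1
Syndrome = 0111
Column i of H is the binary representation of i, so the syndrome is the binary index of the flipped bit.
Read s = 0111 with s[0] as LSB: 0·2^0 + 1·2^1 + 1·2^2 + 1·2^3 = 14.
Error is at bit position 14.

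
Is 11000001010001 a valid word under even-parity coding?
Sum of all bits: 1+1+0+0+0+0+0+1+0+1+0+0+0+1 = 5; 5 mod 2 = 1. Result is 1 → parity error detected.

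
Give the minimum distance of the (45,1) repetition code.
d_min = 45 (the only two codewords are 0…0 and 1…1, differing in all 45 positions).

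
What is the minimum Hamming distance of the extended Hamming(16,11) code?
d_min = 4 (adding an overall parity bit to Hamming(15,11) raises d_min from 3 to 4).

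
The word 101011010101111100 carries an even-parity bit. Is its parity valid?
Sum of all bits: 1+0+1+0+1+1+0+1+0+1+0+1+1+1+1+1+0+0 = 11; 11 mod 2 = 1. Result is 1 → parity error detected.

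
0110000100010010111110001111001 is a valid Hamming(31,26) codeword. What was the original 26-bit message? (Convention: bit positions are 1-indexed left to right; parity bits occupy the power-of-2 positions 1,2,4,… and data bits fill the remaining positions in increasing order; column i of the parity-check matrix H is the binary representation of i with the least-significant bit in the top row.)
Parity bits occupy power-of-2 positions; data bits are at positions {3,5,6,7,9,10,11,12,13,14,15,17,18,19,20,21,22,23,24,25,26,27,28,29,30,31} (1-indexed).
Extract: c[3]=1 c[5]=0 c[6]=0 c[7]=0 c[9]=0 c[10]=0 c[11]=0 c[12]=1 c[13]=0 c[14]=0 c[15]=1 c[17]=1 c[18]=1 c[19]=1 c[20]=1 c[21]=1 c[22]=0 c[23]=0 c[24]=0 c[25]=1 c[26]=1 c[27]=1 c[28]=1 c[29]=0 c[30]=0 c[31]=1
Data = 10000001001111110001111001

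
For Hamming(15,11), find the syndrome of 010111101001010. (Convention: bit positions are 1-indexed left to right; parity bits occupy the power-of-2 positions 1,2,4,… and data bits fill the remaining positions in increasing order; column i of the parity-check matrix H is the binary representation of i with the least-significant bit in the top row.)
Syndrome s = H · r^T (mod 2), r = 010111101001010:
  s[0] = (101010101010101)·(010111101001010) mod 2 = 0+0+0+0+1+0+1+0+1+0+0+0+0+0+0 mod 2 = 1
  s[1] = (011001100110011)·(010111101001010) mod 2 = 0+1+0+0+0+1+1+0+0+0+0+0+0+1+0 mod 2 = 0
  s[2] = (000111100001111)·(010111101001010) mod 2 = 0+0+0+1+1+1+1+0+0+0+0+1+0+1+0 mod 2 = 0
  s[3] = (000000011111111)·(010111101001010) mod 2 = 0+0+0+0+0+0+0+0+1+0+0+1+0+1+0 mod 2 = 1
Syndrome = 1001
Non-zero syndrome: error at position 9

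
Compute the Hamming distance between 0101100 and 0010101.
XOR = 0111001, count of 1s = 4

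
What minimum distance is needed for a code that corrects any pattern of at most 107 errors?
Correcting t errors requires d_min ≥ 2t + 1 = 2·107 + 1 = 215.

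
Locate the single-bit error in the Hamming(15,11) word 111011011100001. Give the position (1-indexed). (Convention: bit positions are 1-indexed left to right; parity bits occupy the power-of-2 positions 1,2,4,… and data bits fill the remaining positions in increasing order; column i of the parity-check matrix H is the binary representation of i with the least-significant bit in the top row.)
Syndrome s = H · r^T (mod 2), r = 111011011100001:
  s[0] = (101010101010101)·(111011011100001) mod 2 = 1+0+1+0+1+0+0+0+1+0+0+0+0+0+1 mod 2 = 1
  s[1] = (011001100110011)·(111011011100001) mod 2 = 0+1+1+0+0+1+0+0+0+1+0+0+0+0+1 mod 2 = 1
  s[2] = (000111100001111)·(111011011100001) mod 2 = 0+0+0+0+1+1+0+0+0+0+0+0+0+0+1 mod 2 = 1
  s[3] = (000000011111111)·(111011011100001) mod 2 = 0+0+0+0+0+0+0+1+1+1+0+0+0+0+1 mod 2 = 0
Syndrome = 1110
Column i of H is the binary representation of i, so the syndrome is the binary index of the flipped bit.
Read s = 1110 with s[0] as LSB: 1·2^0 + 1·2^1 + 1·2^2 + 0·2^3 = 7.
Error is at bit position 7.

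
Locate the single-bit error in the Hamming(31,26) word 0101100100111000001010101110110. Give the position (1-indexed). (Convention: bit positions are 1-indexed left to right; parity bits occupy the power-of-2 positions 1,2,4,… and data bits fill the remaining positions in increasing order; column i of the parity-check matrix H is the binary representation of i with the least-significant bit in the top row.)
Syndrome s = H · r^T (mod 2), r = 0101100100111000001010101110110:
  s[0] = (1010101010101010101010101010101)·(0101100100111000001010101110110) mod 2 = 0+0+0+0+1+0+0+0+0+0+1+0+1+0+0+0+0+0+1+0+1+0+1+0+1+0+1+0+1+0+0 mod 2 = 1
  s[1] = (0110011001100110011001100110011)·(0101100100111000001010101110110) mod 2 = 0+1+0+0+0+0+0+0+0+0+1+0+0+0+0+0+0+0+1+0+0+0+1+0+0+1+1+0+0+1+0 mod 2 = 1
  s[2] = (0001111000011110000111100001111)·(0101100100111000001010101110110) mod 2 = 0+0+0+1+1+0+0+0+0+0+0+1+1+0+0+0+0+0+0+0+1+0+1+0+0+0+0+0+1+1+0 mod 2 = 0
  s[3] = (0000000111111110000000011111111)·(0101100100111000001010101110110) mod 2 = 0+0+0+0+0+0+0+1+0+0+1+1+1+0+0+0+0+0+0+0+0+0+0+0+1+1+1+0+1+1+0 mod 2 = 1
  s[4] = (0000000000000001111111111111111)·(0101100100111000001010101110110) mod 2 = 0+0+0+0+0+0+0+0+0+0+0+0+0+0+0+0+0+0+1+0+1+0+1+0+1+1+1+0+1+1+0 mod 2 = 0
Syndrome = 11010
Column i of H is the binary representation of i, so the syndrome is the binary index of the flipped bit.
Read s = 11010 with s[0] as LSB: 1·2^0 + 1·2^1 + 0·2^2 + 1·2^3 + 0·2^4 = 11.
Error is at bit position 11.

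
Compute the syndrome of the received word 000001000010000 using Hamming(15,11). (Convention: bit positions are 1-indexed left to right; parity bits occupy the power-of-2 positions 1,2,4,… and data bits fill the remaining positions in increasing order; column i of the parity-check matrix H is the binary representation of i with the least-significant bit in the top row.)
Syndrome s = H · r^T (mod 2), r = 000001000010000:
  s[0] = (101010101010101)·(000001000010000) mod 2 = 0+0+0+0+0+0+0+0+0+0+1+0+0+0+0 mod 2 = 1
  s[1] = (011001100110011)·(000001000010000) mod 2 = 0+0+0+0+0+1+0+0+0+0+1+0+0+0+0 mod 2 = 0
  s[2] = (000111100001111)·(000001000010000) mod 2 = 0+0+0+0+0+1+0+0+0+0+0+0+0+0+0 mod 2 = 1
  s[3] = (000000011111111)·(000001000010000) mod 2 = 0+0+0+0+0+0+0+0+0+0+1+0+0+0+0 mod 2 = 1
Syndrome = 1011
Non-zero syndrome: error at position 13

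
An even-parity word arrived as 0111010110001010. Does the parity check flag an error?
Sum of received bits: 0+1+1+1+0+1+0+1+1+0+0+0+1+0+1+0 = 8; 8 mod 2 = 0. Result is 0 → no error detected.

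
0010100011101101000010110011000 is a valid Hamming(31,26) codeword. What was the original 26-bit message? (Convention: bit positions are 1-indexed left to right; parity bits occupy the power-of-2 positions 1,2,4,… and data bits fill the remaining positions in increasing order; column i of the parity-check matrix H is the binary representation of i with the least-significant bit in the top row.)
Parity bits occupy power-of-2 positions; data bits are at positions {3,5,6,7,9,10,11,12,13,14,15,17,18,19,20,21,22,23,24,25,26,27,28,29,30,31} (1-indexed).
Extract: c[3]=1 c[5]=1 c[6]=0 c[7]=0 c[9]=1 c[10]=1 c[11]=1 c[12]=0 c[13]=1 c[14]=1 c[15]=0 c[17]=0 c[18]=0 c[19]=0 c[20]=0 c[21]=1 c[22]=0 c[23]=1 c[24]=1 c[25]=0 c[26]=0 c[27]=1 c[28]=1 c[29]=0 c[30]=0 c[31]=0
Data = 11001110110000010110011000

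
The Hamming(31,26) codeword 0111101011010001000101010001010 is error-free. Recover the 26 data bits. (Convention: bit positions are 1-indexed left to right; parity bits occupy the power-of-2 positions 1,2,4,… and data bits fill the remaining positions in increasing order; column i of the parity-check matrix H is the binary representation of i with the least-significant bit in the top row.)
Parity bits occupy power-of-2 positions; data bits are at positions {3,5,6,7,9,10,11,12,13,14,15,17,18,19,20,21,22,23,24,25,26,27,28,29,30,31} (1-indexed).
Extract: c[3]=1 c[5]=1 c[6]=0 c[7]=1 c[9]=1 c[10]=1 c[11]=0 c[12]=1 c[13]=0 c[14]=0 c[15]=0 c[17]=0 c[18]=0 c[19]=0 c[20]=1 c[21]=0 c[22]=1 c[23]=0 c[24]=1 c[25]=0 c[26]=0 c[27]=0 c[28]=1 c[29]=0 c[30]=1 c[31]=0
Data = 11011101000000101010001010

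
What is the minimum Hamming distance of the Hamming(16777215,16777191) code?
d_min = 3 (every single-error-correcting Hamming code has d_min = 3).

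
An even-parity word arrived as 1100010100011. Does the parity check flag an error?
Sum of received bits: 1+1+0+0+0+1+0+1+0+0+0+1+1 = 6; 6 mod 2 = 0. Result is 0 → no error detected.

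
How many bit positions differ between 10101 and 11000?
XOR = 01101, count of 1s = 3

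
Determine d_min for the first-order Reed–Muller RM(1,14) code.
d_min = 8192 (RM(1,14) has length 16384 and minimum distance 2^(m−1) = 8192).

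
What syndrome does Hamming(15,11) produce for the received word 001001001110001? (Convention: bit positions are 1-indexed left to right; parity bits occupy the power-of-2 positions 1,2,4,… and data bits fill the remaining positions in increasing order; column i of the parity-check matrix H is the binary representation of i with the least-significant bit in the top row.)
Syndrome s = H · r^T (mod 2), r = 001001001110001:
  s[0] = (101010101010101)·(001001001110001) mod 2 = 0+0+1+0+0+0+0+0+1+0+1+0+0+0+1 mod 2 = 0
  s[1] = (011001100110011)·(001001001110001) mod 2 = 0+0+1+0+0+1+0+0+0+1+1+0+0+0+1 mod 2 = 1
  s[2] = (000111100001111)·(001001001110001) mod 2 = 0+0+0+0+0+1+0+0+0+0+0+0+0+0+1 mod 2 = 0
  s[3] = (000000011111111)·(001001001110001) mod 2 = 0+0+0+0+0+0+0+0+1+1+1+0+0+0+1 mod 2 = 0
Syndrome = 0100
Non-zero syndrome: error at position 2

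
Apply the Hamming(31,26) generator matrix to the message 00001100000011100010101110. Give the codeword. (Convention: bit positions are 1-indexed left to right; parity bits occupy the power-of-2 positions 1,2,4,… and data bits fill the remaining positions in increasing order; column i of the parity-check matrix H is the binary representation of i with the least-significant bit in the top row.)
Codeword c = d · G (mod 2), d = 00001100000011100010101110:
  c[0] = d·G[:,0] = (00001100000011100010101110)·(11011010101101010101010101) mod 2 = 0+0+0+0+1+0+0+0+0+0+0+0+0+1+0+0+0+0+0+0+0+0+0+1+0+0 mod 2 = 1
  c[1] = d·G[:,1] = (00001100000011100010101110)·(10110110011011001100110011) mod 2 = 0+0+0+0+0+1+0+0+0+0+0+0+1+1+0+0+0+0+0+0+1+0+0+0+1+0 mod 2 = 1
  c[2] = d·G[:,2] = (00001100000011100010101110)·(10000000000000000000000000) mod 2 = 0+0+0+0+0+0+0+0+0+0+0+0+0+0+0+0+0+0+0+0+0+0+0+0+0+0 mod 2 = 0
  c[3] = d·G[:,3] = (00001100000011100010101110)·(01110001111000111100001111) mod 2 = 0+0+0+0+0+0+0+0+0+0+0+0+0+0+1+0+0+0+0+0+0+0+1+1+1+0 mod 2 = 0
  c[4] = d·G[:,4] = (00001100000011100010101110)·(01000000000000000000000000) mod 2 = 0+0+0+0+0+0+0+0+0+0+0+0+0+0+0+0+0+0+0+0+0+0+0+0+0+0 mod 2 = 0
  c[5] = d·G[:,5] = (00001100000011100010101110)·(00100000000000000000000000) mod 2 = 0+0+0+0+0+0+0+0+0+0+0+0+0+0+0+0+0+0+0+0+0+0+0+0+0+0 mod 2 = 0
  c[6] = d·G[:,6] = (00001100000011100010101110)·(00010000000000000000000000) mod 2 = 0+0+0+0+0+0+0+0+0+0+0+0+0+0+0+0+0+0+0+0+0+0+0+0+0+0 mod 2 = 0
  c[7] = d·G[:,7] = (00001100000011100010101110)·(00001111111000000011111111) mod 2 = 0+0+0+0+1+1+0+0+0+0+0+0+0+0+0+0+0+0+1+0+1+0+1+1+1+0 mod 2 = 1
  c[8] = d·G[:,8] = (00001100000011100010101110)·(00001000000000000000000000) mod 2 = 0+0+0+0+1+0+0+0+0+0+0+0+0+0+0+0+0+0+0+0+0+0+0+0+0+0 mod 2 = 1
  c[9] = d·G[:,9] = (00001100000011100010101110)·(00000100000000000000000000) mod 2 = 0+0+0+0+0+1+0+0+0+0+0+0+0+0+0+0+0+0+0+0+0+0+0+0+0+0 mod 2 = 1
  c[10] = d·G[:,10] = (00001100000011100010101110)·(00000010000000000000000000) mod 2 = 0+0+0+0+0+0+0+0+0+0+0+0+0+0+0+0+0+0+0+0+0+0+0+0+0+0 mod 2 = 0
  c[11] = d·G[:,11] = (00001100000011100010101110)·(00000001000000000000000000) mod 2 = 0+0+0+0+0+0+0+0+0+0+0+0+0+0+0+0+0+0+0+0+0+0+0+0+0+0 mod 2 = 0
  c[12] = d·G[:,12] = (00001100000011100010101110)·(00000000100000000000000000) mod 2 = 0+0+0+0+0+0+0+0+0+0+0+0+0+0+0+0+0+0+0+0+0+0+0+0+0+0 mod 2 = 0
  c[13] = d·G[:,13] = (00001100000011100010101110)·(00000000010000000000000000) mod 2 = 0+0+0+0+0+0+0+0+0+0+0+0+0+0+0+0+0+0+0+0+0+0+0+0+0+0 mod 2 = 0
  c[14] = d·G[:,14] = (00001100000011100010101110)·(00000000001000000000000000) mod 2 = 0+0+0+0+0+0+0+0+0+0+0+0+0+0+0+0+0+0+0+0+0+0+0+0+0+0 mod 2 = 0
  c[15] = d·G[:,15] = (00001100000011100010101110)·(00000000000111111111111111) mod 2 = 0+0+0+0+0+0+0+0+0+0+0+0+1+1+1+0+0+0+1+0+1+0+1+1+1+0 mod 2 = 0
  c[16] = d·G[:,16] = (00001100000011100010101110)·(00000000000100000000000000) mod 2 = 0+0+0+0+0+0+0+0+0+0+0+0+0+0+0+0+0+0+0+0+0+0+0+0+0+0 mod 2 = 0
  c[17] = d·G[:,17] = (00001100000011100010101110)·(00000000000010000000000000) mod 2 = 0+0+0+0+0+0+0+0+0+0+0+0+1+0+0+0+0+0+0+0+0+0+0+0+0+0 mod 2 = 1
  c[18] = d·G[:,18] = (00001100000011100010101110)·(00000000000001000000000000) mod 2 = 0+0+0+0+0+0+0+0+0+0+0+0+0+1+0+0+0+0+0+0+0+0+0+0+0+0 mod 2 = 1
  c[19] = d·G[:,19] = (00001100000011100010101110)·(00000000000000100000000000) mod 2 = 0+0+0+0+0+0+0+0+0+0+0+0+0+0+1+0+0+0+0+0+0+0+0+0+0+0 mod 2 = 1
  c[20] = d·G[:,20] = (00001100000011100010101110)·(00000000000000010000000000) mod 2 = 0+0+0+0+0+0+0+0+0+0+0+0+0+0+0+0+0+0+0+0+0+0+0+0+0+0 mod 2 = 0
  c[21] = d·G[:,21] = (00001100000011100010101110)·(00000000000000001000000000) mod 2 = 0+0+0+0+0+0+0+0+0+0+0+0+0+0+0+0+0+0+0+0+0+0+0+0+0+0 mod 2 = 0
  c[22] = d·G[:,22] = (00001100000011100010101110)·(00000000000000000100000000) mod 2 = 0+0+0+0+0+0+0+0+0+0+0+0+0+0+0+0+0+0+0+0+0+0+0+0+0+0 mod 2 = 0
  c[23] = d·G[:,23] = (00001100000011100010101110)·(00000000000000000010000000) mod 2 = 0+0+0+0+0+0+0+0+0+0+0+0+0+0+0+0+0+0+1+0+0+0+0+0+0+0 mod 2 = 1
  c[24] = d·G[:,24] = (00001100000011100010101110)·(00000000000000000001000000) mod 2 = 0+0+0+0+0+0+0+0+0+0+0+0+0+0+0+0+0+0+0+0+0+0+0+0+0+0 mod 2 = 0
  c[25] = d·G[:,25] = (00001100000011100010101110)·(00000000000000000000100000) mod 2 = 0+0+0+0+0+0+0+0+0+0+0+0+0+0+0+0+0+0+0+0+1+0+0+0+0+0 mod 2 = 1
  c[26] = d·G[:,26] = (00001100000011100010101110)·(00000000000000000000010000) mod 2 = 0+0+0+0+0+0+0+0+0+0+0+0+0+0+0+0+0+0+0+0+0+0+0+0+0+0 mod 2 = 0
  c[27] = d·G[:,27] = (00001100000011100010101110)·(00000000000000000000001000) mod 2 = 0+0+0+0+0+0+0+0+0+0+0+0+0+0+0+0+0+0+0+0+0+0+1+0+0+0 mod 2 = 1
  c[28] = d·G[:,28] = (00001100000011100010101110)·(00000000000000000000000100) mod 2 = 0+0+0+0+0+0+0+0+0+0+0+0+0+0+0+0+0+0+0+0+0+0+0+1+0+0 mod 2 = 1
  c[29] = d·G[:,29] = (00001100000011100010101110)·(00000000000000000000000010) mod 2 = 0+0+0+0+0+0+0+0+0+0+0+0+0+0+0+0+0+0+0+0+0+0+0+0+1+0 mod 2 = 1
  c[30] = d·G[:,30] = (00001100000011100010101110)·(00000000000000000000000001) mod 2 = 0+0+0+0+0+0+0+0+0+0+0+0+0+0+0+0+0+0+0+0+0+0+0+0+0+0 mod 2 = 0
Codeword = 1100000111000000011100010101110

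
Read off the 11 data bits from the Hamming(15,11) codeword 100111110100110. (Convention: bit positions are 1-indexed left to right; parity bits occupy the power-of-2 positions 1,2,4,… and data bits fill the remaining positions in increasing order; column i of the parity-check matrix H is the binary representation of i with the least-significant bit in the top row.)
Parity bits occupy power-of-2 positions; data bits are at positions {3,5,6,7,9,10,11,12,13,14,15} (1-indexed).
Extract: c[3]=0 c[5]=1 c[6]=1 c[7]=1 c[9]=0 c[10]=1 c[11]=0 c[12]=0 c[13]=1 c[14]=1 c[15]=0
Data = 01110100110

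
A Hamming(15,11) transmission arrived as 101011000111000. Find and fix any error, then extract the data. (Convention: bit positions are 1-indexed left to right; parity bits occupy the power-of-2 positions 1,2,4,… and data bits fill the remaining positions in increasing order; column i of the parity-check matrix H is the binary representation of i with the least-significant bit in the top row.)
Syndrome s = H · r^T (mod 2), r = 101011000111000:
  s[0] = (101010101010101)·(101011000111000) mod 2 = 1+0+1+0+1+0+0+0+0+0+1+0+0+0+0 mod 2 = 0
  s[1] = (011001100110011)·(101011000111000) mod 2 = 0+0+1+0+0+1+0+0+0+1+1+0+0+0+0 mod 2 = 0
  s[2] = (000111100001111)·(101011000111000) mod 2 = 0+0+0+0+1+1+0+0+0+0+0+1+0+0+0 mod 2 = 1
  s[3] = (000000011111111)·(101011000111000) mod 2 = 0+0+0+0+0+0+0+0+0+1+1+1+0+0+0 mod 2 = 1
Syndrome = 0011
Column 12 of H equals this syndrome → error at bit 12 (1-indexed).
Flip bit 12: 101011000111000 → 101011000110000
Extract data bits at positions {3,5,6,7,9,10,11,12,13,14,15}: 11100110000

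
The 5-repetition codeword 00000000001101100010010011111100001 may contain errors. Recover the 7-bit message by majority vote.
Split into 5-bit blocks and majority-vote each:
  block 1 = 00000: 0 ones, 5 zeros → 0
  block 2 = 00000: 0 ones, 5 zeros → 0
  block 3 = 11011: 4 ones, 1 zeros → 1
  block 4 = 00010: 1 ones, 4 zeros → 0
  block 5 = 01001: 2 ones, 3 zeros → 0
  block 6 = 11111: 5 ones, 0 zeros → 1
  block 7 = 00001: 1 ones, 4 zeros → 0
Decoded = 0010010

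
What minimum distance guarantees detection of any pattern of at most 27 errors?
Detecting e errors requires d_min ≥ e + 1 = 27 + 1 = 28.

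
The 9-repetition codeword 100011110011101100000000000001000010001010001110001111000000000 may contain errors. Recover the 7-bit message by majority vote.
Split into 9-bit blocks and majority-vote each:
  block 1 = 100011110: 5 ones, 4 zeros → 1
  block 2 = 011101100: 5 ones, 4 zeros → 1
  block 3 = 000000000: 0 ones, 9 zeros → 0
  block 4 = 001000010: 2 ones, 7 zeros → 0
  block 5 = 001010001: 3 ones, 6 zeros → 0
  block 6 = 110001111: 6 ones, 3 zeros → 1
  block 7 = 000000000: 0 ones, 9 zeros → 0
Decoded = 1100010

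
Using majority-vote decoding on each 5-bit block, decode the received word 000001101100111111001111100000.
Split into 5-bit blocks and majority-vote each:
  block 1 = 00000: 0 ones, 5 zeros → 0
  block 2 = 11011: 4 ones, 1 zeros → 1
  block 3 = 00111: 3 ones, 2 zeros → 1
  block 4 = 11100: 3 ones, 2 zeros → 1
  block 5 = 11111: 5 ones, 0 zeros → 1
  block 6 = 00000: 0 ones, 5 zeros → 0
Decoded = 011110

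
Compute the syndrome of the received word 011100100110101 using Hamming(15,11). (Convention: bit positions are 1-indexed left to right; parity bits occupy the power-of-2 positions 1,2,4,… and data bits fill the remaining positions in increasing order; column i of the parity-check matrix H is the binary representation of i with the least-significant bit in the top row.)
Syndrome s = H · r^T (mod 2), r = 011100100110101:
  s[0] = (101010101010101)·(011100100110101) mod 2 = 0+0+1+0+0+0+1+0+0+0+1+0+1+0+1 mod 2 = 1
  s[1] = (011001100110011)·(011100100110101) mod 2 = 0+1+1+0+0+0+1+0+0+1+1+0+0+0+1 mod 2 = 0
  s[2] = (000111100001111)·(011100100110101) mod 2 = 0+0+0+1+0+0+1+0+0+0+0+0+1+0+1 mod 2 = 0
  s[3] = (000000011111111)·(011100100110101) mod 2 = 0+0+0+0+0+0+0+0+0+1+1+0+1+0+1 mod 2 = 0
Syndrome = 1000
Non-zero syndrome: error at position 1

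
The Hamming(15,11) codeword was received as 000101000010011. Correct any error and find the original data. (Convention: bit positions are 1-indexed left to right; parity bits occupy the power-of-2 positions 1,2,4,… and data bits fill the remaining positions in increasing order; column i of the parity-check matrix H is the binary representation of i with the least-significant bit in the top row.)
Syndrome s = H · r^T (mod 2), r = 000101000010011:
  s[0] = (101010101010101)·(000101000010011) mod 2 = 0+0+0+0+0+0+0+0+0+0+1+0+0+0+1 mod 2 = 0
  s[1] = (011001100110011)·(000101000010011) mod 2 = 0+0+0+0+0+1+0+0+0+0+1+0+0+1+1 mod 2 = 0
  s[2] = (000111100001111)·(000101000010011) mod 2 = 0+0+0+1+0+1+0+0+0+0+0+0+0+1+1 mod 2 = 0
  s[3] = (000000011111111)·(000101000010011) mod 2 = 0+0+0+0+0+0+0+0+0+0+1+0+0+1+1 mod 2 = 1
Syndrome = 0001
Column 8 of H equals this syndrome → error at bit 8 (1-indexed).
Flip bit 8: 000101000010011 → 000101010010011
Extract data bits at positions {3,5,6,7,9,10,11,12,13,14,15}: 00100010011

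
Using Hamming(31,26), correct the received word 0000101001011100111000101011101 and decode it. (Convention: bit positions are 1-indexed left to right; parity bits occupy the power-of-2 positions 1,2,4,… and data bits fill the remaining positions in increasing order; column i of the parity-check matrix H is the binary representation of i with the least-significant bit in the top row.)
Syndrome s = H · r^T (mod 2), r = 0000101001011100111000101011101:
  s[0] = (1010101010101010101010101010101)·(0000101001011100111000101011101) mod 2 = 0+0+0+0+1+0+1+0+0+0+0+0+1+0+0+0+1+0+1+0+0+0+1+0+1+0+1+0+1+0+1 mod 2 = 0
  s[1] = (0110011001100110011001100110011)·(0000101001011100111000101011101) mod 2 = 0+0+0+0+0+0+1+0+0+1+0+0+0+1+0+0+0+1+1+0+0+0+1+0+0+0+1+0+0+0+1 mod 2 = 0
  s[2] = (0001111000011110000111100001111)·(0000101001011100111000101011101) mod 2 = 0+0+0+0+1+0+1+0+0+0+0+1+1+1+0+0+0+0+0+0+0+0+1+0+0+0+0+1+1+0+1 mod 2 = 1
  s[3] = (0000000111111110000000011111111)·(0000101001011100111000101011101) mod 2 = 0+0+0+0+0+0+0+0+0+1+0+1+1+1+0+0+0+0+0+0+0+0+0+0+1+0+1+1+1+0+1 mod 2 = 1
  s[4] = (0000000000000001111111111111111)·(0000101001011100111000101011101) mod 2 = 0+0+0+0+0+0+0+0+0+0+0+0+0+0+0+0+1+1+1+0+0+0+1+0+1+0+1+1+1+0+1 mod 2 = 1
Syndrome = 00111
Column 28 of H equals this syndrome → error at bit 28 (1-indexed).
Flip bit 28: 0000101001011100111000101011101 → 0000101001011100111000101010101
Extract data bits at positions {3,5,6,7,9,10,11,12,13,14,15,17,18,19,20,21,22,23,24,25,26,27,28,29,30,31}: 01010101110111000101010101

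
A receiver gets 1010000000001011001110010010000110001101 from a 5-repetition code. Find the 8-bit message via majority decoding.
Split into 5-bit blocks and majority-vote each:
  block 1 = 10100: 2 ones, 3 zeros → 0
  block 2 = 00000: 0 ones, 5 zeros → 0
  block 3 = 00101: 2 ones, 3 zeros → 0
  block 4 = 10011: 3 ones, 2 zeros → 1
  block 5 = 10010: 2 ones, 3 zeros → 0
  block 6 = 01000: 1 ones, 4 zeros → 0
  block 7 = 01100: 2 ones, 3 zeros → 0
  block 8 = 01101: 3 ones, 2 zeros → 1
Decoded = 00010001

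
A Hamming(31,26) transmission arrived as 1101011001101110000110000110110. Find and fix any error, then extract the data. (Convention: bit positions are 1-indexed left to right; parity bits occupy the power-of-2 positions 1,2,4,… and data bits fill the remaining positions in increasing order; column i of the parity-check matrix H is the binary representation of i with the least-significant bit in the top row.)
Syndrome s = H · r^T (mod 2), r = 1101011001101110000110000110110:
  s[0] = (1010101010101010101010101010101)·(1101011001101110000110000110110) mod 2 = 1+0+0+0+0+0+1+0+0+0+1+0+1+0+1+0+0+0+0+0+1+0+0+0+0+0+1+0+1+0+0 mod 2 = 0
  s[1] = (0110011001100110011001100110011)·(1101011001101110000110000110110) mod 2 = 0+1+0+0+0+1+1+0+0+1+1+0+0+1+1+0+0+0+0+0+0+0+0+0+0+1+1+0+0+1+0 mod 2 = 0
  s[2] = (0001111000011110000111100001111)·(1101011001101110000110000110110) mod 2 = 0+0+0+1+0+1+1+0+0+0+0+0+1+1+1+0+0+0+0+1+1+0+0+0+0+0+0+0+1+1+0 mod 2 = 0
  s[3] = (0000000111111110000000011111111)·(1101011001101110000110000110110) mod 2 = 0+0+0+0+0+0+0+0+0+1+1+0+1+1+1+0+0+0+0+0+0+0+0+0+0+1+1+0+1+1+0 mod 2 = 1
  s[4] = (0000000000000001111111111111111)·(1101011001101110000110000110110) mod 2 = 0+0+0+0+0+0+0+0+0+0+0+0+0+0+0+0+0+0+0+1+1+0+0+0+0+1+1+0+1+1+0 mod 2 = 0
Syndrome = 00010
Column 8 of H equals this syndrome → error at bit 8 (1-indexed).
Flip bit 8: 1101011001101110000110000110110 → 1101011101101110000110000110110
Extract data bits at positions {3,5,6,7,9,10,11,12,13,14,15,17,18,19,20,21,22,23,24,25,26,27,28,29,30,31}: 00110110111000110000110110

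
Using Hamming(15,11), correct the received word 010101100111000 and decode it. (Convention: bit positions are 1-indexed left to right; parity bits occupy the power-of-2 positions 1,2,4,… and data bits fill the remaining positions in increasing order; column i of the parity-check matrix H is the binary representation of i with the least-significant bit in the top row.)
Syndrome s = H · r^T (mod 2), r = 010101100111000:
  s[0] = (101010101010101)·(010101100111000) mod 2 = 0+0+0+0+0+0+1+0+0+0+1+0+0+0+0 mod 2 = 0
  s[1] = (011001100110011)·(010101100111000) mod 2 = 0+1+0+0+0+1+1+0+0+1+1+0+0+0+0 mod 2 = 1
  s[2] = (000111100001111)·(010101100111000) mod 2 = 0+0+0+1+0+1+1+0+0+0+0+1+0+0+0 mod 2 = 0
  s[3] = (000000011111111)·(010101100111000) mod 2 = 0+0+0+0+0+0+0+0+0+1+1+1+0+0+0 mod 2 = 1
Syndrome = 0101
Column 10 of H equals this syndrome → error at bit 10 (1-indexed).
Flip bit 10: 010101100111000 → 010101100011000
Extract data bits at positions {3,5,6,7,9,10,11,12,13,14,15}: 00110011000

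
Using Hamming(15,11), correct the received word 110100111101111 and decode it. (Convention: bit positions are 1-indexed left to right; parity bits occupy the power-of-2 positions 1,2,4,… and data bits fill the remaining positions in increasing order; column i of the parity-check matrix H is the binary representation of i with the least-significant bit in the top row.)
Syndrome s = H · r^T (mod 2), r = 110100111101111:
  s[0] = (101010101010101)·(110100111101111) mod 2 = 1+0+0+0+0+0+1+0+1+0+0+0+1+0+1 mod 2 = 1
  s[1] = (011001100110011)·(110100111101111) mod 2 = 0+1+0+0+0+0+1+0+0+1+0+0+0+1+1 mod 2 = 1
  s[2] = (000111100001111)·(110100111101111) mod 2 = 0+0+0+1+0+0+1+0+0+0+0+1+1+1+1 mod 2 = 0
  s[3] = (000000011111111)·(110100111101111) mod 2 = 0+0+0+0+0+0+0+1+1+1+0+1+1+1+1 mod 2 = 1
Syndrome = 1101
Column 11 of H equals this syndrome → error at bit 11 (1-indexed).
Flip bit 11: 110100111101111 → 110100111111111
Extract data bits at positions {3,5,6,7,9,10,11,12,13,14,15}: 00011111111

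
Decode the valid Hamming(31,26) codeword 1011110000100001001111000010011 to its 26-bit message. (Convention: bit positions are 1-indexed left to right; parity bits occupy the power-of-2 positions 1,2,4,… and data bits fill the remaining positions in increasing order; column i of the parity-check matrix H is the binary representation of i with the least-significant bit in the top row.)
Parity bits occupy power-of-2 positions; data bits are at positions {3,5,6,7,9,10,11,12,13,14,15,17,18,19,20,21,22,23,24,25,26,27,28,29,30,31} (1-indexed).
Extract: c[3]=1 c[5]=1 c[6]=1 c[7]=0 c[9]=0 c[10]=0 c[11]=1 c[12]=0 c[13]=0 c[14]=0 c[15]=0 c[17]=0 c[18]=0 c[19]=1 c[20]=1 c[21]=1 c[22]=1 c[23]=0 c[24]=0 c[25]=0 c[26]=0 c[27]=1 c[28]=0 c[29]=0 c[30]=1 c[31]=1
Data = 11100010000001111000010011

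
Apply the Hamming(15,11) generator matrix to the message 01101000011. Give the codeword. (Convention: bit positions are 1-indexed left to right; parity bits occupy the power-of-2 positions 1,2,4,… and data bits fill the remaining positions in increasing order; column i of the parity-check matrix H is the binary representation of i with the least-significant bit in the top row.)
Codeword c = d · G (mod 2), d = 01101000011:
  c[0] = d·G[:,0] = (01101000011)·(11011010101) mod 2 = 0+1+0+0+1+0+0+0+0+0+1 mod 2 = 1
  c[1] = d·G[:,1] = (01101000011)·(10110110011) mod 2 = 0+0+1+0+0+0+0+0+0+1+1 mod 2 = 1
  c[2] = d·G[:,2] = (01101000011)·(10000000000) mod 2 = 0+0+0+0+0+0+0+0+0+0+0 mod 2 = 0
  c[3] = d·G[:,3] = (01101000011)·(01110001111) mod 2 = 0+1+1+0+0+0+0+0+0+1+1 mod 2 = 0
  c[4] = d·G[:,4] = (01101000011)·(01000000000) mod 2 = 0+1+0+0+0+0+0+0+0+0+0 mod 2 = 1
  c[5] = d·G[:,5] = (01101000011)·(00100000000) mod 2 = 0+0+1+0+0+0+0+0+0+0+0 mod 2 = 1
  c[6] = d·G[:,6] = (01101000011)·(00010000000) mod 2 = 0+0+0+0+0+0+0+0+0+0+0 mod 2 = 0
  c[7] = d·G[:,7] = (01101000011)·(00001111111) mod 2 = 0+0+0+0+1+0+0+0+0+1+1 mod 2 = 1
  c[8] = d·G[:,8] = (01101000011)·(00001000000) mod 2 = 0+0+0+0+1+0+0+0+0+0+0 mod 2 = 1
  c[9] = d·G[:,9] = (01101000011)·(00000100000) mod 2 = 0+0+0+0+0+0+0+0+0+0+0 mod 2 = 0
  c[10] = d·G[:,10] = (01101000011)·(00000010000) mod 2 = 0+0+0+0+0+0+0+0+0+0+0 mod 2 = 0
  c[11] = d·G[:,11] = (01101000011)·(00000001000) mod 2 = 0+0+0+0+0+0+0+0+0+0+0 mod 2 = 0
  c[12] = d·G[:,12] = (01101000011)·(00000000100) mod 2 = 0+0+0+0+0+0+0+0+0+0+0 mod 2 = 0
  c[13] = d·G[:,13] = (01101000011)·(00000000010) mod 2 = 0+0+0+0+0+0+0+0+0+1+0 mod 2 = 1
  c[14] = d·G[:,14] = (01101000011)·(00000000001) mod 2 = 0+0+0+0+0+0+0+0+0+0+1 mod 2 = 1
Codeword = 110011011000011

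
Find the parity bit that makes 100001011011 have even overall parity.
Sum of data bits: 1+0+0+0+0+1+0+1+1+0+1+1 = 6.
6 mod 2 = 0, so parity bit = 0.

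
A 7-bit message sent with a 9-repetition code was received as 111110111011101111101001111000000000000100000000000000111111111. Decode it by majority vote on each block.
Split into 9-bit blocks and majority-vote each:
  block 1 = 111110111: 8 ones, 1 zeros → 1
  block 2 = 011101111: 7 ones, 2 zeros → 1
  block 3 = 101001111: 6 ones, 3 zeros → 1
  block 4 = 000000000: 0 ones, 9 zeros → 0
  block 5 = 000100000: 1 ones, 8 zeros → 0
  block 6 = 000000000: 0 ones, 9 zeros → 0
  block 7 = 111111111: 9 ones, 0 zeros → 1
Decoded = 1110001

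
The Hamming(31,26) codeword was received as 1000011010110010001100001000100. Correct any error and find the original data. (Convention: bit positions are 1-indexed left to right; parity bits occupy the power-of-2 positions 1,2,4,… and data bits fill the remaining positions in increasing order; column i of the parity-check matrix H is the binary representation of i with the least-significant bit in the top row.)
Syndrome s = H · r^T (mod 2), r = 1000011010110010001100001000100:
  s[0] = (1010101010101010101010101010101)·(1000011010110010001100001000100) mod 2 = 1+0+0+0+0+0+1+0+1+0+1+0+0+0+1+0+0+0+1+0+0+0+0+0+1+0+0+0+1+0+0 mod 2 = 0
  s[1] = (0110011001100110011001100110011)·(1000011010110010001100001000100) mod 2 = 0+0+0+0+0+1+1+0+0+0+1+0+0+0+1+0+0+0+1+0+0+0+0+0+0+0+0+0+0+0+0 mod 2 = 1
  s[2] = (0001111000011110000111100001111)·(1000011010110010001100001000100) mod 2 = 0+0+0+0+0+1+1+0+0+0+0+1+0+0+1+0+0+0+0+1+0+0+0+0+0+0+0+0+1+0+0 mod 2 = 0
  s[3] = (0000000111111110000000011111111)·(1000011010110010001100001000100) mod 2 = 0+0+0+0+0+0+0+0+1+0+1+1+0+0+1+0+0+0+0+0+0+0+0+0+1+0+0+0+1+0+0 mod 2 = 0
  s[4] = (0000000000000001111111111111111)·(1000011010110010001100001000100) mod 2 = 0+0+0+0+0+0+0+0+0+0+0+0+0+0+0+0+0+0+1+1+0+0+0+0+1+0+0+0+1+0+0 mod 2 = 0
Syndrome = 01000
Column 2 of H equals this syndrome → error at bit 2 (1-indexed).
Flip bit 2: 1000011010110010001100001000100 → 1100011010110010001100001000100
Extract data bits at positions {3,5,6,7,9,10,11,12,13,14,15,17,18,19,20,21,22,23,24,25,26,27,28,29,30,31}: 00111011001001100001000100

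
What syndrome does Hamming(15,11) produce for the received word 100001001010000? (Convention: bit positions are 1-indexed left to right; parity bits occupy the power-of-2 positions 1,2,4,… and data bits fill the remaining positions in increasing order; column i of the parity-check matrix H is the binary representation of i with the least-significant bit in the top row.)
Syndrome s = H · r^T (mod 2), r = 100001001010000:
  s[0] = (101010101010101)·(100001001010000) mod 2 = 1+0+0+0+0+0+0+0+1+0+1+0+0+0+0 mod 2 = 1
  s[1] = (011001100110011)·(100001001010000) mod 2 = 0+0+0+0+0+1+0+0+0+0+1+0+0+0+0 mod 2 = 0
  s[2] = (000111100001111)·(100001001010000) mod 2 = 0+0+0+0+0+1+0+0+0+0+0+0+0+0+0 mod 2 = 1
  s[3] = (000000011111111)·(100001001010000) mod 2 = 0+0+0+0+0+0+0+0+1+0+1+0+0+0+0 mod 2 = 0
Syndrome = 1010
Non-zero syndrome: error at position 5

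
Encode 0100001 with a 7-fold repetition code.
Repeat each bit 7× and concatenate:
0→0000000  1→1111111  0→0000000  0→0000000  0→0000000  0→0000000  1→1111111
Codeword = 0000000111111100000000000000000000000000001111111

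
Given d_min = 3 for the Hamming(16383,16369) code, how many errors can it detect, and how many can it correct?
Detection only: up to d_min − 1 = 2 errors.
Correction: up to ⌊(d_min − 1)/2⌋ = ⌊2/2⌋ = 1 errors.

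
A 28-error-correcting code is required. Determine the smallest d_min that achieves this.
Correcting t errors requires d_min ≥ 2t + 1 = 2·28 + 1 = 57.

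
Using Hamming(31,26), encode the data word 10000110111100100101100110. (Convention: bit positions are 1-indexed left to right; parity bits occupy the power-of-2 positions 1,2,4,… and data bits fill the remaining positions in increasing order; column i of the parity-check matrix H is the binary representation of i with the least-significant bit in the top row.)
Codeword c = d · G (mod 2), d = 10000110111100100101100110:
  c[0] = d·G[:,0] = (10000110111100100101100110)·(11011010101101010101010101) mod 2 = 1+0+0+0+0+0+1+0+1+0+1+1+0+0+0+0+0+1+0+1+0+0+0+1+0+0 mod 2 = 0
  c[1] = d·G[:,1] = (10000110111100100101100110)·(10110110011011001100110011) mod 2 = 1+0+0+0+0+1+1+0+0+1+1+0+0+0+0+0+0+1+0+0+1+0+0+0+1+0 mod 2 = 0
  c[2] = d·G[:,2] = (10000110111100100101100110)·(10000000000000000000000000) mod 2 = 1+0+0+0+0+0+0+0+0+0+0+0+0+0+0+0+0+0+0+0+0+0+0+0+0+0 mod 2 = 1
  c[3] = d·G[:,3] = (10000110111100100101100110)·(01110001111000111100001111) mod 2 = 0+0+0+0+0+0+0+0+1+1+1+0+0+0+1+0+0+1+0+0+0+0+0+1+1+0 mod 2 = 1
  c[4] = d·G[:,4] = (10000110111100100101100110)·(01000000000000000000000000) mod 2 = 0+0+0+0+0+0+0+0+0+0+0+0+0+0+0+0+0+0+0+0+0+0+0+0+0+0 mod 2 = 0
  c[5] = d·G[:,5] = (10000110111100100101100110)·(00100000000000000000000000) mod 2 = 0+0+0+0+0+0+0+0+0+0+0+0+0+0+0+0+0+0+0+0+0+0+0+0+0+0 mod 2 = 0
  c[6] = d·G[:,6] = (10000110111100100101100110)·(00010000000000000000000000) mod 2 = 0+0+0+0+0+0+0+0+0+0+0+0+0+0+0+0+0+0+0+0+0+0+0+0+0+0 mod 2 = 0
  c[7] = d·G[:,7] = (10000110111100100101100110)·(00001111111000000011111111) mod 2 = 0+0+0+0+0+1+1+0+1+1+1+0+0+0+0+0+0+0+0+1+1+0+0+1+1+0 mod 2 = 1
  c[8] = d·G[:,8] = (10000110111100100101100110)·(00001000000000000000000000) mod 2 = 0+0+0+0+0+0+0+0+0+0+0+0+0+0+0+0+0+0+0+0+0+0+0+0+0+0 mod 2 = 0
  c[9] = d·G[:,9] = (10000110111100100101100110)·(00000100000000000000000000) mod 2 = 0+0+0+0+0+1+0+0+0+0+0+0+0+0+0+0+0+0+0+0+0+0+0+0+0+0 mod 2 = 1
  c[10] = d·G[:,10] = (10000110111100100101100110)·(00000010000000000000000000) mod 2 = 0+0+0+0+0+0+1+0+0+0+0+0+0+0+0+0+0+0+0+0+0+0+0+0+0+0 mod 2 = 1
  c[11] = d·G[:,11] = (10000110111100100101100110)·(00000001000000000000000000) mod 2 = 0+0+0+0+0+0+0+0+0+0+0+0+0+0+0+0+0+0+0+0+0+0+0+0+0+0 mod 2 = 0
  c[12] = d·G[:,12] = (10000110111100100101100110)·(00000000100000000000000000) mod 2 = 0+0+0+0+0+0+0+0+1+0+0+0+0+0+0+0+0+0+0+0+0+0+0+0+0+0 mod 2 = 1
  c[13] = d·G[:,13] = (10000110111100100101100110)·(00000000010000000000000000) mod 2 = 0+0+0+0+0+0+0+0+0+1+0+0+0+0+0+0+0+0+0+0+0+0+0+0+0+0 mod 2 = 1
  c[14] = d·G[:,14] = (10000110111100100101100110)·(00000000001000000000000000) mod 2 = 0+0+0+0+0+0+0+0+0+0+1+0+0+0+0+0+0+0+0+0+0+0+0+0+0+0 mod 2 = 1
  c[15] = d·G[:,15] = (10000110111100100101100110)·(00000000000111111111111111) mod 2 = 0+0+0+0+0+0+0+0+0+0+0+1+0+0+1+0+0+1+0+1+1+0+0+1+1+0 mod 2 = 1
  c[16] = d·G[:,16] = (10000110111100100101100110)·(00000000000100000000000000) mod 2 = 0+0+0+0+0+0+0+0+0+0+0+1+0+0+0+0+0+0+0+0+0+0+0+0+0+0 mod 2 = 1
  c[17] = d·G[:,17] = (10000110111100100101100110)·(00000000000010000000000000) mod 2 = 0+0+0+0+0+0+0+0+0+0+0+0+0+0+0+0+0+0+0+0+0+0+0+0+0+0 mod 2 = 0
  c[18] = d·G[:,18] = (10000110111100100101100110)·(00000000000001000000000000) mod 2 = 0+0+0+0+0+0+0+0+0+0+0+0+0+0+0+0+0+0+0+0+0+0+0+0+0+0 mod 2 = 0
  c[19] = d·G[:,19] = (10000110111100100101100110)·(00000000000000100000000000) mod 2 = 0+0+0+0+0+0+0+0+0+0+0+0+0+0+1+0+0+0+0+0+0+0+0+0+0+0 mod 2 = 1
  c[20] = d·G[:,20] = (10000110111100100101100110)·(00000000000000010000000000) mod 2 = 0+0+0+0+0+0+0+0+0+0+0+0+0+0+0+0+0+0+0+0+0+0+0+0+0+0 mod 2 = 0
  c[21] = d·G[:,21] = (10000110111100100101100110)·(00000000000000001000000000) mod 2 = 0+0+0+0+0+0+0+0+0+0+0+0+0+0+0+0+0+0+0+0+0+0+0+0+0+0 mod 2 = 0
  c[22] = d·G[:,22] = (10000110111100100101100110)·(00000000000000000100000000) mod 2 = 0+0+0+0+0+0+0+0+0+0+0+0+0+0+0+0+0+1+0+0+0+0+0+0+0+0 mod 2 = 1
  c[23] = d·G[:,23] = (10000110111100100101100110)·(00000000000000000010000000) mod 2 = 0+0+0+0+0+0+0+0+0+0+0+0+0+0+0+0+0+0+0+0+0+0+0+0+0+0 mod 2 = 0
  c[24] = d·G[:,24] = (10000110111100100101100110)·(00000000000000000001000000) mod 2 = 0+0+0+0+0+0+0+0+0+0+0+0+0+0+0+0+0+0+0+1+0+0+0+0+0+0 mod 2 = 1
  c[25] = d·G[:,25] = (10000110111100100101100110)·(00000000000000000000100000) mod 2 = 0+0+0+0+0+0+0+0+0+0+0+0+0+0+0+0+0+0+0+0+1+0+0+0+0+0 mod 2 = 1
  c[26] = d·G[:,26] = (10000110111100100101100110)·(00000000000000000000010000) mod 2 = 0+0+0+0+0+0+0+0+0+0+0+0+0+0+0+0+0+0+0+0+0+0+0+0+0+0 mod 2 = 0
  c[27] = d·G[:,27] = (10000110111100100101100110)·(00000000000000000000001000) mod 2 = 0+0+0+0+0+0+0+0+0+0+0+0+0+0+0+0+0+0+0+0+0+0+0+0+0+0 mod 2 = 0
  c[28] = d·G[:,28] = (10000110111100100101100110)·(00000000000000000000000100) mod 2 = 0+0+0+0+0+0+0+0+0+0+0+0+0+0+0+0+0+0+0+0+0+0+0+1+0+0 mod 2 = 1
  c[29] = d·G[:,29] = (10000110111100100101100110)·(00000000000000000000000010) mod 2 = 0+0+0+0+0+0+0+0+0+0+0+0+0+0+0+0+0+0+0+0+0+0+0+0+1+0 mod 2 = 1
  c[30] = d·G[:,30] = (10000110111100100101100110)·(00000000000000000000000001) mod 2 = 0+0+0+0+0+0+0+0+0+0+0+0+0+0+0+0+0+0+0+0+0+0+0+0+0+0 mod 2 = 0
Codeword = 0011000101101111100100101100110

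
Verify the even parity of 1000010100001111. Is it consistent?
Sum of all bits: 1+0+0+0+0+1+0+1+0+0+0+0+1+1+1+1 = 7; 7 mod 2 = 1. Result is 1 → parity error detected.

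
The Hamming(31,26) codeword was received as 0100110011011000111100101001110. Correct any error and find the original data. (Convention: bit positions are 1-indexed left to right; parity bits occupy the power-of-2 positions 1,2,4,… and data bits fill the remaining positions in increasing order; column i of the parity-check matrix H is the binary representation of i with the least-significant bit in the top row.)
Syndrome s = H · r^T (mod 2), r = 0100110011011000111100101001110:
  s[0] = (1010101010101010101010101010101)·(0100110011011000111100101001110) mod 2 = 0+0+0+0+1+0+0+0+1+0+0+0+1+0+0+0+1+0+1+0+0+0+1+0+1+0+0+0+1+0+0 mod 2 = 0
  s[1] = (0110011001100110011001100110011)·(0100110011011000111100101001110) mod 2 = 0+1+0+0+0+1+0+0+0+1+0+0+0+0+0+0+0+1+1+0+0+0+1+0+0+0+0+0+0+1+0 mod 2 = 1
  s[2] = (0001111000011110000111100001111)·(0100110011011000111100101001110) mod 2 = 0+0+0+0+1+1+0+0+0+0+0+1+1+0+0+0+0+0+0+1+0+0+1+0+0+0+0+1+1+1+0 mod 2 = 1
  s[3] = (0000000111111110000000011111111)·(0100110011011000111100101001110) mod 2 = 0+0+0+0+0+0+0+0+1+1+0+1+1+0+0+0+0+0+0+0+0+0+0+0+1+0+0+1+1+1+0 mod 2 = 0
  s[4] = (0000000000000001111111111111111)·(0100110011011000111100101001110) mod 2 = 0+0+0+0+0+0+0+0+0+0+0+0+0+0+0+0+1+1+1+1+0+0+1+0+1+0+0+1+1+1+0 mod 2 = 1
Syndrome = 01101
Column 22 of H equals this syndrome → error at bit 22 (1-indexed).
Flip bit 22: 0100110011011000111100101001110 → 0100110011011000111101101001110
Extract data bits at positions {3,5,6,7,9,10,11,12,13,14,15,17,18,19,20,21,22,23,24,25,26,27,28,29,30,31}: 01101101100111101101001110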